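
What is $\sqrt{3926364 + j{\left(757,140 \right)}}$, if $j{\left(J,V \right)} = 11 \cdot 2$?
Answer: $\sqrt{3926386} \approx 1981.5$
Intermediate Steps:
$j{\left(J,V \right)} = 22$
$\sqrt{3926364 + j{\left(757,140 \right)}} = \sqrt{3926364 + 22} = \sqrt{3926386}$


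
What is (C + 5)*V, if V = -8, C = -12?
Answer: 56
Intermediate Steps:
(C + 5)*V = (-12 + 5)*(-8) = -7*(-8) = 56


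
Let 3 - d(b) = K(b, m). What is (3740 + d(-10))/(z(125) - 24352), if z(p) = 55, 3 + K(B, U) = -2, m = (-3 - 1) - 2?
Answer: -3748/24297 ≈ -0.15426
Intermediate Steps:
m = -6 (m = -4 - 2 = -6)
K(B, U) = -5 (K(B, U) = -3 - 2 = -5)
d(b) = 8 (d(b) = 3 - 1*(-5) = 3 + 5 = 8)
(3740 + d(-10))/(z(125) - 24352) = (3740 + 8)/(55 - 24352) = 3748/(-24297) = 3748*(-1/24297) = -3748/24297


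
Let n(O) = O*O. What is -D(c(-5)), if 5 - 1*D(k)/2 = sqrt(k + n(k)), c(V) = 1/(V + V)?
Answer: -10 + 3*I/5 ≈ -10.0 + 0.6*I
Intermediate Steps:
n(O) = O**2
c(V) = 1/(2*V)
D(k) = 10 - 2*sqrt(k + k**2)
-D(c(-5)) = -(10 - 2*sqrt(1 + (1/2)/(-5))*(sqrt(2)*(I*sqrt(5)/5)/2)) = -(10 - 2*sqrt(1 + (1/2)*(-1/5))*(I*sqrt(10)/10)) = -(10 - 2*I*sqrt(10)*sqrt(1 - 1/10)/10) = -(10 - 2*3*I/10) = -(10 - 3*I/5) = -10 + 3*I/5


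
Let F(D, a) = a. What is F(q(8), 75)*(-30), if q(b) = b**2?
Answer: -2250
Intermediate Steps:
F(q(8), 75)*(-30) = 75*(-30) = -2250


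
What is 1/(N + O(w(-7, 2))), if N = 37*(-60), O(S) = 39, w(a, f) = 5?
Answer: -1/2181 ≈ -0.00045851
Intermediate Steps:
N = -2220
1/(N + O(w(-7, 2))) = 1/(-2220 + 39) = 1/(-2181) = -1/2181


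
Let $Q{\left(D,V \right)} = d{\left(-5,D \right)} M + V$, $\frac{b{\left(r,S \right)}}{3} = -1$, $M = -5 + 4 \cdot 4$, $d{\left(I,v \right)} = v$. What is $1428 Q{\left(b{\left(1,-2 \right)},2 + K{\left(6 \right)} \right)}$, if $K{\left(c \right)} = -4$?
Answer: $-49980$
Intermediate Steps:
$M = 11$ ($M = -5 + 16 = 11$)
$b{\left(r,S \right)} = -3$ ($b{\left(r,S \right)} = 3 \left(-1\right) = -3$)
$Q{\left(D,V \right)} = V + 11 D$ ($Q{\left(D,V \right)} = D 11 + V = 11 D + V = V + 11 D$)
$1428 Q{\left(b{\left(1,-2 \right)},2 + K{\left(6 \right)} \right)} = 1428 \left(\left(2 - 4\right) + 11 \left(-3\right)\right) = 1428 \left(-2 - 33\right) = 1428 \left(-35\right) = -49980$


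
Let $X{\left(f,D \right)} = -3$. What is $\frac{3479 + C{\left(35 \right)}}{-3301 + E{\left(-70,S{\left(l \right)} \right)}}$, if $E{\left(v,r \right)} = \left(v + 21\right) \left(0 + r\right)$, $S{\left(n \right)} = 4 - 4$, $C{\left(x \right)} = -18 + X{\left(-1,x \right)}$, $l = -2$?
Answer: $- \frac{3458}{3301} \approx -1.0476$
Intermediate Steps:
$C{\left(x \right)} = -21$ ($C{\left(x \right)} = -18 - 3 = -21$)
$S{\left(n \right)} = 0$
$E{\left(v,r \right)} = r \left(21 + v\right)$ ($E{\left(v,r \right)} = \left(21 + v\right) r = r \left(21 + v\right)$)
$\frac{3479 + C{\left(35 \right)}}{-3301 + E{\left(-70,S{\left(l \right)} \right)}} = \frac{3479 - 21}{-3301 + 0 \left(21 - 70\right)} = \frac{3458}{-3301 + 0 \left(-49\right)} = \frac{3458}{-3301 + 0} = \frac{3458}{-3301} = 3458 \left(- \frac{1}{3301}\right) = - \frac{3458}{3301}$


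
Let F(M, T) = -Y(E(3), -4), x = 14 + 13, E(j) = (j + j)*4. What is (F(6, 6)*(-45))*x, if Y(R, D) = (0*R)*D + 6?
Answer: 7290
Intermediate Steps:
E(j) = 8*j (E(j) = (2*j)*4 = 8*j)
x = 27
Y(R, D) = 6 (Y(R, D) = 0*D + 6 = 0 + 6 = 6)
F(M, T) = -6 (F(M, T) = -1*6 = -6)
(F(6, 6)*(-45))*x = -6*(-45)*27 = 270*27 = 7290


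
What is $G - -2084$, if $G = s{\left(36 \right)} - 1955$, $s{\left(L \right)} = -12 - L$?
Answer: $81$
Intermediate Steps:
$G = -2003$ ($G = \left(-12 - 36\right) - 1955 = -48 - 1955 = -2003$)
$G - -2084 = -2003 - -2084 = -2003 + 2084 = 81$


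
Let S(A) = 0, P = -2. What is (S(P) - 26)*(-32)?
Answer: 832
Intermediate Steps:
(S(P) - 26)*(-32) = (0 - 26)*(-32) = -26*(-32) = 832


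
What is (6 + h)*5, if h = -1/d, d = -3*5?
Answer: 91/3 ≈ 30.333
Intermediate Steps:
d = -15
h = 1/15 (h = -1/(-15) = -1*(-1/15) = 1/15 ≈ 0.066667)
(6 + h)*5 = (6 + 1/15)*5 = (91/15)*5 = 91/3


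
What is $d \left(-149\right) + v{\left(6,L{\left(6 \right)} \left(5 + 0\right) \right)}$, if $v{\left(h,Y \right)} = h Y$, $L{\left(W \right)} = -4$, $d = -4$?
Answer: $476$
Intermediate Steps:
$v{\left(h,Y \right)} = Y h$
$d \left(-149\right) + v{\left(6,L{\left(6 \right)} \left(5 + 0\right) \right)} = \left(-4\right) \left(-149\right) + - 4 \left(5 + 0\right) 6 = 596 + \left(-4\right) 5 \cdot 6 = 596 - 120 = 476$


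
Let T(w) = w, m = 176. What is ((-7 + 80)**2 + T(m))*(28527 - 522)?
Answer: 154167525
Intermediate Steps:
((-7 + 80)**2 + T(m))*(28527 - 522) = ((-7 + 80)**2 + 176)*(28527 - 522) = (73**2 + 176)*28005 = (5329 + 176)*28005 = 5505*28005 = 154167525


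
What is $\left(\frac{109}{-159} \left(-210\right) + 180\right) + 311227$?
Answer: $\frac{16512201}{53} \approx 3.1155 \cdot 10^{5}$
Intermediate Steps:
$\left(\frac{109}{-159} \left(-210\right) + 180\right) + 311227 = \left(109 \left(- \frac{1}{159}\right) \left(-210\right) + 180\right) + 311227 = \left(\left(- \frac{109}{159}\right) \left(-210\right) + 180\right) + 311227 = \left(\frac{7630}{53} + 180\right) + 311227 = \frac{17170}{53} + 311227 = \frac{16512201}{53}$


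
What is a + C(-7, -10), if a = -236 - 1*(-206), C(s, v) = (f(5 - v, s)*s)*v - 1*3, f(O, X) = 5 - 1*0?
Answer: 317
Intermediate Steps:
f(O, X) = 5 (f(O, X) = 5 + 0 = 5)
C(s, v) = -3 + 5*s*v (C(s, v) = (5*s)*v - 1*3 = 5*s*v - 3 = -3 + 5*s*v)
a = -30 (a = -236 + 206 = -30)
a + C(-7, -10) = -30 + (-3 + 5*(-7)*(-10)) = -30 + (-3 + 350) = -30 + 347 = 317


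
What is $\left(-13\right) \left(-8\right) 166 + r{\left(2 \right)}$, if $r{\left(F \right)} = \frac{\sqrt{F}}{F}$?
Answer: $17264 + \frac{\sqrt{2}}{2} \approx 17265.0$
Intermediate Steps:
$r{\left(F \right)} = \frac{1}{\sqrt{F}}$
$\left(-13\right) \left(-8\right) 166 + r{\left(2 \right)} = \left(-13\right) \left(-8\right) 166 + \frac{1}{\sqrt{2}} = 104 \cdot 166 + \frac{\sqrt{2}}{2} = 17264 + \frac{\sqrt{2}}{2}$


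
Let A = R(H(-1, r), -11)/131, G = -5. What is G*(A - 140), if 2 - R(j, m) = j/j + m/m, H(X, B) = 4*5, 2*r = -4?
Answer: 700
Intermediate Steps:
r = -2 (r = (½)*(-4) = -2)
H(X, B) = 20
R(j, m) = 0 (R(j, m) = 2 - (j/j + m/m) = 2 - (1 + 1) = 2 - 1*2 = 2 - 2 = 0)
A = 0 (A = 0/131 = 0*(1/131) = 0)
G*(A - 140) = -5*(0 - 140) = -5*(-140) = 700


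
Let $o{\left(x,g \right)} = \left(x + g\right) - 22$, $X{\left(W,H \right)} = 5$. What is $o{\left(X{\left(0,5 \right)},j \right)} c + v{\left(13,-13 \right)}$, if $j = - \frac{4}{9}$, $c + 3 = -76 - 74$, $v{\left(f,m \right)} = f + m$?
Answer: $2669$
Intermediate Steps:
$c = -153$ ($c = -3 - 150 = -153$)
$j = - \frac{4}{9}$ ($j = \left(-4\right) \frac{1}{9} = - \frac{4}{9} \approx -0.44444$)
$o{\left(x,g \right)} = -22 + g + x$ ($o{\left(x,g \right)} = \left(g + x\right) - 22 = -22 + g + x$)
$o{\left(X{\left(0,5 \right)},j \right)} c + v{\left(13,-13 \right)} = \left(-22 - \frac{4}{9} + 5\right) \left(-153\right) + \left(13 - 13\right) = \left(- \frac{157}{9}\right) \left(-153\right) + 0 = 2669 + 0 = 2669$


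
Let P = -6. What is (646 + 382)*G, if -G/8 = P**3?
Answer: 1776384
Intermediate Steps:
G = 1728 (G = -8*(-6)**3 = -8*(-216) = 1728)
(646 + 382)*G = (646 + 382)*1728 = 1028*1728 = 1776384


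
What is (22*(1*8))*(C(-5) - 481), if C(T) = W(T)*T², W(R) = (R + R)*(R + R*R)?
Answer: -964656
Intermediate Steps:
W(R) = 2*R*(R + R²) (W(R) = (2*R)*(R + R²) = 2*R*(R + R²))
C(T) = 2*T⁴*(1 + T) (C(T) = (2*T²*(1 + T))*T² = 2*T⁴*(1 + T))
(22*(1*8))*(C(-5) - 481) = (22*(1*8))*(2*(-5)⁴*(1 - 5) - 481) = (22*8)*(2*625*(-4) - 481) = 176*(-5000 - 481) = 176*(-5481) = -964656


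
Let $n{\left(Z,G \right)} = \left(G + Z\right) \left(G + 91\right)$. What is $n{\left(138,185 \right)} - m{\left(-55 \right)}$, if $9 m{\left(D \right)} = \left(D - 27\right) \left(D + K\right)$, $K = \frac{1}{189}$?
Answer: $\frac{150788440}{1701} \approx 88647.0$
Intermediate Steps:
$K = \frac{1}{189} \approx 0.005291$
$n{\left(Z,G \right)} = \left(91 + G\right) \left(G + Z\right)$ ($n{\left(Z,G \right)} = \left(G + Z\right) \left(91 + G\right) = \left(91 + G\right) \left(G + Z\right)$)
$m{\left(D \right)} = \frac{\left(-27 + D\right) \left(\frac{1}{189} + D\right)}{9}$ ($m{\left(D \right)} = \frac{\left(D - 27\right) \left(D + \frac{1}{189}\right)}{9} = \frac{\left(-27 + D\right) \left(\frac{1}{189} + D\right)}{9}$)
$n{\left(138,185 \right)} - m{\left(-55 \right)} = \left(185^{2} + 91 \cdot 185 + 91 \cdot 138 + 185 \cdot 138\right) - \left(- \frac{1}{63} - - \frac{280610}{1701} + \frac{\left(-55\right)^{2}}{9}\right) = \left(34225 + 16835 + 12558 + 25530\right) - \left(- \frac{1}{63} + \frac{280610}{1701} + \frac{1}{9} \cdot 3025\right) = 89148 - \left(- \frac{1}{63} + \frac{280610}{1701} + \frac{3025}{9}\right) = 89148 - \frac{852308}{1701} = \frac{150788440}{1701}$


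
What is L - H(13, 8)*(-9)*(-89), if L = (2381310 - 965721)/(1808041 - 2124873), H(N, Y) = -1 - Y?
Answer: 2282626299/316832 ≈ 7204.5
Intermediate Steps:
L = -1415589/316832 (L = 1415589/(-316832) = 1415589*(-1/316832) = -1415589/316832 ≈ -4.4679)
L - H(13, 8)*(-9)*(-89) = -1415589/316832 - (-1 - 1*8)*(-9)*(-89) = -1415589/316832 - (-1 - 8)*(-9)*(-89) = -1415589/316832 - (-9*(-9))*(-89) = -1415589/316832 - 81*(-89) = -1415589/316832 - 1*(-7209) = -1415589/316832 + 7209 = 2282626299/316832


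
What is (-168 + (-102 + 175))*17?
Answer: -1615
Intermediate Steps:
(-168 + (-102 + 175))*17 = (-168 + 73)*17 = -95*17 = -1615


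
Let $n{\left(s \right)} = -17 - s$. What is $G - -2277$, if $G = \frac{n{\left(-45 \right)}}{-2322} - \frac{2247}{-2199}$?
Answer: $\frac{1938615928}{851013} \approx 2278.0$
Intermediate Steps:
$G = \frac{859327}{851013}$ ($G = \frac{-17 - -45}{-2322} - \frac{2247}{-2199} = \left(-17 + 45\right) \left(- \frac{1}{2322}\right) - - \frac{749}{733} = 28 \left(- \frac{1}{2322}\right) + \frac{749}{733} = - \frac{14}{1161} + \frac{749}{733} = \frac{859327}{851013} \approx 1.0098$)
$G - -2277 = \frac{859327}{851013} - -2277 = \frac{859327}{851013} + 2277 = \frac{1938615928}{851013}$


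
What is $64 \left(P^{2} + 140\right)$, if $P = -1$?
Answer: $9024$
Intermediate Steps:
$64 \left(P^{2} + 140\right) = 64 \left(\left(-1\right)^{2} + 140\right) = 64 \left(1 + 140\right) = 64 \cdot 141 = 9024$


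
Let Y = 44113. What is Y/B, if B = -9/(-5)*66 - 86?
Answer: 220565/164 ≈ 1344.9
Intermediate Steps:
B = 164/5 (B = -9*(-⅕)*66 - 86 = (9/5)*66 - 86 = 594/5 - 86 = 164/5 ≈ 32.800)
Y/B = 44113/(164/5) = 44113*(5/164) = 220565/164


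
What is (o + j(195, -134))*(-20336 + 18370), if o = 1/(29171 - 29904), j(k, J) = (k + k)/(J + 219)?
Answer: -112370662/12461 ≈ -9017.8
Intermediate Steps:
j(k, J) = 2*k/(219 + J) (j(k, J) = (2*k)/(219 + J) = 2*k/(219 + J))
o = -1/733 (o = 1/(-733) = -1/733 ≈ -0.0013643)
(o + j(195, -134))*(-20336 + 18370) = (-1/733 + 2*195/(219 - 134))*(-20336 + 18370) = (-1/733 + 2*195/85)*(-1966) = (-1/733 + 2*195*(1/85))*(-1966) = (-1/733 + 78/17)*(-1966) = (57157/12461)*(-1966) = -112370662/12461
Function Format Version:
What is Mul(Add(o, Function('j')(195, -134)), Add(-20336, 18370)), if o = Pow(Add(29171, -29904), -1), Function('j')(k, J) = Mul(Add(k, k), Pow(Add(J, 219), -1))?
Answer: Rational(-112370662, 12461) ≈ -9017.8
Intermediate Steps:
Function('j')(k, J) = Mul(2, k, Pow(Add(219, J), -1)) (Function('j')(k, J) = Mul(Mul(2, k), Pow(Add(219, J), -1)) = Mul(2, k, Pow(Add(219, J), -1)))
o = Rational(-1, 733) (o = Pow(-733, -1) = Rational(-1, 733) ≈ -0.0013643)
Mul(Add(o, Function('j')(195, -134)), Add(-20336, 18370)) = Mul(Add(Rational(-1, 733), Mul(2, 195, Pow(Add(219, -134), -1))), Add(-20336, 18370)) = Mul(Add(Rational(-1, 733), Mul(2, 195, Pow(85, -1))), -1966) = Mul(Add(Rational(-1, 733), Mul(2, 195, Rational(1, 85))), -1966) = Mul(Add(Rational(-1, 733), Rational(78, 17)), -1966) = Mul(Rational(57157, 12461), -1966) = Rational(-112370662, 12461)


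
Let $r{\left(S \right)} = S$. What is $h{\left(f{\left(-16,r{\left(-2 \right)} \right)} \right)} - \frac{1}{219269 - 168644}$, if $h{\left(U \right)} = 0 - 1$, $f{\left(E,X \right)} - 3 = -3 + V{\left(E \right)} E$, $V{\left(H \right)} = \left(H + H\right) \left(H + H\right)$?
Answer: $- \frac{50626}{50625} \approx -1.0$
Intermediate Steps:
$V{\left(H \right)} = 4 H^{2}$ ($V{\left(H \right)} = 2 H 2 H = 4 H^{2}$)
$f{\left(E,X \right)} = 4 E^{3}$ ($f{\left(E,X \right)} = 3 + \left(-3 + 4 E^{2} E\right) = 3 + \left(-3 + 4 E^{3}\right) = 4 E^{3}$)
$h{\left(U \right)} = -1$ ($h{\left(U \right)} = 0 - 1 = -1$)
$h{\left(f{\left(-16,r{\left(-2 \right)} \right)} \right)} - \frac{1}{219269 - 168644} = -1 - \frac{1}{219269 - 168644} = -1 - \frac{1}{50625} = - \frac{50626}{50625}$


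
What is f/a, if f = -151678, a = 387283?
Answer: -151678/387283 ≈ -0.39165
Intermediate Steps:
f/a = -151678/387283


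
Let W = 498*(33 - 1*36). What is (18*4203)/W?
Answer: -4203/83 ≈ -50.639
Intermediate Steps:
W = -1494 (W = 498*(33 - 36) = 498*(-3) = -1494)
(18*4203)/W = (18*4203)/(-1494) = 75654*(-1/1494) = -4203/83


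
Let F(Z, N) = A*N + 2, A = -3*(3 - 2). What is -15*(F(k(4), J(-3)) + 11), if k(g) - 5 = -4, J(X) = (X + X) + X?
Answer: -600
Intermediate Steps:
A = -3 (A = -3*1 = -3)
J(X) = 3*X (J(X) = 2*X + X = 3*X)
k(g) = 1 (k(g) = 5 - 4 = 1)
F(Z, N) = 2 - 3*N (F(Z, N) = -3*N + 2 = 2 - 3*N)
-15*(F(k(4), J(-3)) + 11) = -15*((2 - 9*(-3)) + 11) = -15*((2 - 3*(-9)) + 11) = -15*((2 + 27) + 11) = -15*(29 + 11) = -15*40 = -600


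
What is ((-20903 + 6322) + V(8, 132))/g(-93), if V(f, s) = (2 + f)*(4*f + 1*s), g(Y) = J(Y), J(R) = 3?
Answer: -12941/3 ≈ -4313.7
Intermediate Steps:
g(Y) = 3
V(f, s) = (2 + f)*(s + 4*f) (V(f, s) = (2 + f)*(4*f + s) = (2 + f)*(s + 4*f))
((-20903 + 6322) + V(8, 132))/g(-93) = ((-20903 + 6322) + (2*132 + 4*8**2 + 8*8 + 8*132))/3 = (-14581 + (264 + 4*64 + 64 + 1056))*(1/3) = (-14581 + (264 + 256 + 64 + 1056))*(1/3) = (-14581 + 1640)*(1/3) = -12941*1/3 = -12941/3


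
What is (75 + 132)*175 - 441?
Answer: 35784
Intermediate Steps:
(75 + 132)*175 - 441 = 207*175 - 441 = 36225 - 441 = 35784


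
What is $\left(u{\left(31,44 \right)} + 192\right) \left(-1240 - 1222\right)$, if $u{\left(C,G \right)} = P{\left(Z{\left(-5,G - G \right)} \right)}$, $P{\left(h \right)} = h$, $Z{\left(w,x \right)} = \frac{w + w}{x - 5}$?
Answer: $-477628$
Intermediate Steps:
$Z{\left(w,x \right)} = \frac{2 w}{-5 + x}$
$u{\left(C,G \right)} = 2$ ($u{\left(C,G \right)} = 2 \left(-5\right) \frac{1}{-5 + \left(G - G\right)} = 2 \left(-5\right) \frac{1}{-5 + 0} = 2 \left(-5\right) \frac{1}{-5} = 2 \left(-5\right) \left(- \frac{1}{5}\right) = 2$)
$\left(u{\left(31,44 \right)} + 192\right) \left(-1240 - 1222\right) = \left(2 + 192\right) \left(-1240 - 1222\right) = 194 \left(-2462\right) = -477628$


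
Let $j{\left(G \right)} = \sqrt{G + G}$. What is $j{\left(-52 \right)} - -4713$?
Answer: $4713 + 2 i \sqrt{26} \approx 4713.0 + 10.198 i$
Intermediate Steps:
$j{\left(G \right)} = \sqrt{2} \sqrt{G}$ ($j{\left(G \right)} = \sqrt{2 G} = \sqrt{2} \sqrt{G}$)
$j{\left(-52 \right)} - -4713 = \sqrt{2} \sqrt{-52} - -4713 = \sqrt{2} \cdot 2 i \sqrt{13} + 4713 = 2 i \sqrt{26} + 4713 = 4713 + 2 i \sqrt{26}$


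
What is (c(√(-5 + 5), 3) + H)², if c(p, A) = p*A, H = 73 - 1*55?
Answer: 324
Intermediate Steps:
H = 18 (H = 73 - 55 = 18)
c(p, A) = A*p
(c(√(-5 + 5), 3) + H)² = (3*√(-5 + 5) + 18)² = (3*√0 + 18)² = (3*0 + 18)² = (0 + 18)² = 18² = 324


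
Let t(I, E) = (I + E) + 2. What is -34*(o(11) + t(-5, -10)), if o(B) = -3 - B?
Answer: 918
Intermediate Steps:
t(I, E) = 2 + E + I (t(I, E) = (E + I) + 2 = 2 + E + I)
-34*(o(11) + t(-5, -10)) = -34*((-3 - 1*11) + (2 - 10 - 5)) = -34*((-3 - 11) - 13) = -34*(-14 - 13) = -34*(-27) = 918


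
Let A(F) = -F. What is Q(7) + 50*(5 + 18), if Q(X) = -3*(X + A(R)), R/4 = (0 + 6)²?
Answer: 1561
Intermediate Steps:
R = 144 (R = 4*(0 + 6)² = 4*6² = 4*36 = 144)
Q(X) = 432 - 3*X (Q(X) = -3*(X - 1*144) = -3*(X - 144) = -3*(-144 + X) = 432 - 3*X)
Q(7) + 50*(5 + 18) = (432 - 3*7) + 50*(5 + 18) = (432 - 21) + 50*23 = 411 + 1150 = 1561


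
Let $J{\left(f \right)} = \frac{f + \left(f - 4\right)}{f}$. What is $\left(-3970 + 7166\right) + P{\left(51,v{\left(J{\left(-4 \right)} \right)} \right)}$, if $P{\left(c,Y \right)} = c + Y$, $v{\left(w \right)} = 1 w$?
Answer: $3250$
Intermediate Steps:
$J{\left(f \right)} = \frac{-4 + 2 f}{f}$ ($J{\left(f \right)} = \frac{f + \left(-4 + f\right)}{f} = \frac{-4 + 2 f}{f}$)
$v{\left(w \right)} = w$
$P{\left(c,Y \right)} = Y + c$
$\left(-3970 + 7166\right) + P{\left(51,v{\left(J{\left(-4 \right)} \right)} \right)} = \left(-3970 + 7166\right) + \left(\left(2 - \frac{4}{-4}\right) + 51\right) = 3196 + \left(\left(2 - -1\right) + 51\right) = 3196 + \left(\left(2 + 1\right) + 51\right) = 3196 + \left(3 + 51\right) = 3196 + 54 = 3250$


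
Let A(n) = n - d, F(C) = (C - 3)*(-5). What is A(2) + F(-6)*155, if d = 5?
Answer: 6972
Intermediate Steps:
F(C) = 15 - 5*C (F(C) = (-3 + C)*(-5) = 15 - 5*C)
A(n) = -5 + n (A(n) = n - 1*5 = n - 5 = -5 + n)
A(2) + F(-6)*155 = (-5 + 2) + (15 - 5*(-6))*155 = -3 + (15 + 30)*155 = -3 + 45*155 = -3 + 6975 = 6972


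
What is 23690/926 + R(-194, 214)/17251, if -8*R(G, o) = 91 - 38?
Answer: 1634680221/63897704 ≈ 25.583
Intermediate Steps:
R(G, o) = -53/8 (R(G, o) = -(91 - 38)/8 = -⅛*53 = -53/8)
23690/926 + R(-194, 214)/17251 = 23690/926 - 53/8/17251 = 23690*(1/926) - 53/8*1/17251 = 11845/463 - 53/138008 = 1634680221/63897704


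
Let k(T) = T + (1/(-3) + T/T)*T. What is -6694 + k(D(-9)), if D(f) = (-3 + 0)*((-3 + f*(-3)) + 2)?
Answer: -6824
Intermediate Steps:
D(f) = 3 + 9*f (D(f) = -3*((-3 - 3*f) + 2) = -3*(-1 - 3*f) = 3 + 9*f)
k(T) = 5*T/3 (k(T) = T + (1*(-⅓) + 1)*T = T + (-⅓ + 1)*T = T + 2*T/3 = 5*T/3)
-6694 + k(D(-9)) = -6694 + 5*(3 + 9*(-9))/3 = -6694 + 5*(3 - 81)/3 = -6694 + (5/3)*(-78) = -6694 - 130 = -6824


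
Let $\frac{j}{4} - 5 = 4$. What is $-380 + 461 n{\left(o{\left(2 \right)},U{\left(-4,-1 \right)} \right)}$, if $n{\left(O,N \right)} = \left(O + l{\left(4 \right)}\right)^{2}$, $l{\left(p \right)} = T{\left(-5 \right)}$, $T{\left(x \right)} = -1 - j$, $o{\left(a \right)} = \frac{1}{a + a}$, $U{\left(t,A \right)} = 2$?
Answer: $\frac{9955669}{16} \approx 6.2223 \cdot 10^{5}$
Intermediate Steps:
$j = 36$ ($j = 20 + 4 \cdot 4 = 20 + 16 = 36$)
$o{\left(a \right)} = \frac{1}{2 a}$
$T{\left(x \right)} = -37$ ($T{\left(x \right)} = -1 - 36 = -37$)
$l{\left(p \right)} = -37$
$n{\left(O,N \right)} = \left(-37 + O\right)^{2}$ ($n{\left(O,N \right)} = \left(O - 37\right)^{2} = \left(-37 + O\right)^{2}$)
$-380 + 461 n{\left(o{\left(2 \right)},U{\left(-4,-1 \right)} \right)} = -380 + 461 \left(-37 + \frac{1}{2 \cdot 2}\right)^{2} = -380 + 461 \left(-37 + \frac{1}{2} \cdot \frac{1}{2}\right)^{2} = -380 + 461 \left(-37 + \frac{1}{4}\right)^{2} = -380 + 461 \left(- \frac{147}{4}\right)^{2} = -380 + 461 \cdot \frac{21609}{16} = -380 + \frac{9961749}{16} = \frac{9955669}{16}$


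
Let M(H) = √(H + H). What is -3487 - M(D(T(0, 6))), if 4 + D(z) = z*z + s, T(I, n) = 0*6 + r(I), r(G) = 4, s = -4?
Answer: -3491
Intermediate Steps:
T(I, n) = 4 (T(I, n) = 0*6 + 4 = 0 + 4 = 4)
D(z) = -8 + z² (D(z) = -4 + (z*z - 4) = -4 + (z² - 4) = -4 + (-4 + z²) = -8 + z²)
M(H) = √2*√H (M(H) = √(2*H) = √2*√H)
-3487 - M(D(T(0, 6))) = -3487 - √2*√(-8 + 4²) = -3487 - √2*√(-8 + 16) = -3487 - √2*√8 = -3487 - √2*2*√2 = -3487 - 1*4 = -3487 - 4 = -3491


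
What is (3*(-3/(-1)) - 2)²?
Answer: 49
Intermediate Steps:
(3*(-3/(-1)) - 2)² = (3*(-3*(-1)) - 2)² = (3*3 - 2)² = (9 - 2)² = 7² = 49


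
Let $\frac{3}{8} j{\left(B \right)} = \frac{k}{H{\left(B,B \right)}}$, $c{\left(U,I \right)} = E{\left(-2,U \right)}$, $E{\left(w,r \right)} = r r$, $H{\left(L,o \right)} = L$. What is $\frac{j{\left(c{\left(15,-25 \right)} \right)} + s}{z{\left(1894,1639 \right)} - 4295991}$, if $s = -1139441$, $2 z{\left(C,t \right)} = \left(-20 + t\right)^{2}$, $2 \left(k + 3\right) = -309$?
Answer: $\frac{34183286}{89562315} \approx 0.38167$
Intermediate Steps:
$k = - \frac{315}{2}$ ($k = -3 + \frac{1}{2} \left(-309\right) = -3 - \frac{309}{2} = - \frac{315}{2} \approx -157.5$)
$E{\left(w,r \right)} = r^{2}$
$c{\left(U,I \right)} = U^{2}$
$z{\left(C,t \right)} = \frac{\left(-20 + t\right)^{2}}{2}$
$j{\left(B \right)} = - \frac{420}{B}$ ($j{\left(B \right)} = \frac{8 \left(- \frac{315}{2 B}\right)}{3} = - \frac{420}{B}$)
$\frac{j{\left(c{\left(15,-25 \right)} \right)} + s}{z{\left(1894,1639 \right)} - 4295991} = \frac{- \frac{420}{15^{2}} - 1139441}{\frac{\left(-20 + 1639\right)^{2}}{2} - 4295991} = \frac{- \frac{420}{225} - 1139441}{\frac{1619^{2}}{2} - 4295991} = \frac{\left(-420\right) \frac{1}{225} - 1139441}{\frac{1}{2} \cdot 2621161 - 4295991} = \frac{- \frac{28}{15} - 1139441}{\frac{2621161}{2} - 4295991} = - \frac{17091643}{15 \left(- \frac{5970821}{2}\right)} = \left(- \frac{17091643}{15}\right) \left(- \frac{2}{5970821}\right) = \frac{34183286}{89562315}$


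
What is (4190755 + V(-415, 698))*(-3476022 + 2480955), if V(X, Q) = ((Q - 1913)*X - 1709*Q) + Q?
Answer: -3485516707332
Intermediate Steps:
V(X, Q) = -1708*Q + X*(-1913 + Q) (V(X, Q) = ((-1913 + Q)*X - 1709*Q) + Q = (X*(-1913 + Q) - 1709*Q) + Q = (-1709*Q + X*(-1913 + Q)) + Q = -1708*Q + X*(-1913 + Q))
(4190755 + V(-415, 698))*(-3476022 + 2480955) = (4190755 + (-1913*(-415) - 1708*698 + 698*(-415)))*(-3476022 + 2480955) = (4190755 + (793895 - 1192184 - 289670))*(-995067) = (4190755 - 687959)*(-995067) = 3502796*(-995067) = -3485516707332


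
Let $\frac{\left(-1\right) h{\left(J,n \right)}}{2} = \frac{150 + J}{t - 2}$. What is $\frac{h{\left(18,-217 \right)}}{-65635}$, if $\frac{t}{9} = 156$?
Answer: $\frac{168}{46010135} \approx 3.6514 \cdot 10^{-6}$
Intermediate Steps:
$t = 1404$ ($t = 9 \cdot 156 = 1404$)
$h{\left(J,n \right)} = - \frac{150}{701} - \frac{J}{701}$ ($h{\left(J,n \right)} = - 2 \frac{150 + J}{1404 - 2} = - 2 \frac{150 + J}{1402} = - 2 \left(150 + J\right) \frac{1}{1402} = - 2 \left(\frac{75}{701} + \frac{J}{1402}\right) = - \frac{150}{701} - \frac{J}{701}$)
$\frac{h{\left(18,-217 \right)}}{-65635} = \frac{- \frac{150}{701} - \frac{18}{701}}{-65635} = \left(- \frac{150}{701} - \frac{18}{701}\right) \left(- \frac{1}{65635}\right) = \left(- \frac{168}{701}\right) \left(- \frac{1}{65635}\right) = \frac{168}{46010135}$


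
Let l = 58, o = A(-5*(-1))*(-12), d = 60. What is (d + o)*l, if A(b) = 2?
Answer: 2088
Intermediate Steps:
o = -24 (o = 2*(-12) = -24)
(d + o)*l = (60 - 24)*58 = 36*58 = 2088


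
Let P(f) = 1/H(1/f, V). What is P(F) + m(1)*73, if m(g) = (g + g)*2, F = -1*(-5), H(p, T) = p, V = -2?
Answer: 297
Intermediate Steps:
F = 5
m(g) = 4*g (m(g) = (2*g)*2 = 4*g)
P(f) = f (P(f) = 1/(1/f) = f)
P(F) + m(1)*73 = 5 + (4*1)*73 = 5 + 4*73 = 5 + 292 = 297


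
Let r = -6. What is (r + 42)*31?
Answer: 1116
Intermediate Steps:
(r + 42)*31 = (-6 + 42)*31 = 36*31 = 1116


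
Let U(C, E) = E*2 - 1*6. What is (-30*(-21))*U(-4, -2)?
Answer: -6300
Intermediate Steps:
U(C, E) = -6 + 2*E (U(C, E) = 2*E - 6 = -6 + 2*E)
(-30*(-21))*U(-4, -2) = (-30*(-21))*(-6 + 2*(-2)) = 630*(-6 - 4) = 630*(-10) = -6300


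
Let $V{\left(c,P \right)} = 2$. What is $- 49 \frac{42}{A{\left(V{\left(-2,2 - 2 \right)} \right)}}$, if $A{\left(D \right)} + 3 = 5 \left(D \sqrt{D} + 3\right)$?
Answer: $441 - \frac{735 \sqrt{2}}{2} \approx -78.724$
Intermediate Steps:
$A{\left(D \right)} = 12 + 5 D^{\frac{3}{2}}$ ($A{\left(D \right)} = -3 + 5 \left(D \sqrt{D} + 3\right) = -3 + 5 \left(D^{\frac{3}{2}} + 3\right) = -3 + 5 \left(3 + D^{\frac{3}{2}}\right) = -3 + \left(15 + 5 D^{\frac{3}{2}}\right) = 12 + 5 D^{\frac{3}{2}}$)
$- 49 \frac{42}{A{\left(V{\left(-2,2 - 2 \right)} \right)}} = - 49 \frac{42}{12 + 5 \cdot 2^{\frac{3}{2}}} = - 49 \frac{42}{12 + 5 \cdot 2 \sqrt{2}} = - 49 \frac{42}{12 + 10 \sqrt{2}} = - \frac{2058}{12 + 10 \sqrt{2}}$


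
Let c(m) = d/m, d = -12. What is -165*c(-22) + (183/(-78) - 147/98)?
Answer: -1220/13 ≈ -93.846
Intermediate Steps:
c(m) = -12/m
-165*c(-22) + (183/(-78) - 147/98) = -(-1980)/(-22) + (183/(-78) - 147/98) = -(-1980)*(-1)/22 + (183*(-1/78) - 147*1/98) = -165*6/11 + (-61/26 - 3/2) = -90 - 50/13 = -1220/13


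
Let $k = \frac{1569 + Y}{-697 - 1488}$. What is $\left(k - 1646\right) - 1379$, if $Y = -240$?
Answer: $- \frac{6610954}{2185} \approx -3025.6$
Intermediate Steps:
$k = - \frac{1329}{2185}$ ($k = \frac{1569 - 240}{-697 - 1488} = \frac{1329}{-2185} = 1329 \left(- \frac{1}{2185}\right) = - \frac{1329}{2185} \approx -0.60824$)
$\left(k - 1646\right) - 1379 = \left(- \frac{1329}{2185} - 1646\right) - 1379 = - \frac{3597839}{2185} - 1379 = - \frac{6610954}{2185}$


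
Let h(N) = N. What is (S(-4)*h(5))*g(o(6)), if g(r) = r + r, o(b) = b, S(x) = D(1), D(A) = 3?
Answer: 180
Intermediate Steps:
S(x) = 3
g(r) = 2*r
(S(-4)*h(5))*g(o(6)) = (3*5)*(2*6) = 15*12 = 180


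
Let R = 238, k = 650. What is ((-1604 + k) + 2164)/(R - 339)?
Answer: -1210/101 ≈ -11.980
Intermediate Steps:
((-1604 + k) + 2164)/(R - 339) = ((-1604 + 650) + 2164)/(238 - 339) = (-954 + 2164)/(-101) = 1210*(-1/101) = -1210/101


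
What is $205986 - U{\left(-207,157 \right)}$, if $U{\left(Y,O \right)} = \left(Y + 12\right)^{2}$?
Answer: $167961$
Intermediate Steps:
$U{\left(Y,O \right)} = \left(12 + Y\right)^{2}$
$205986 - U{\left(-207,157 \right)} = 205986 - \left(12 - 207\right)^{2} = 205986 - \left(-195\right)^{2} = 205986 - 38025 = 167961$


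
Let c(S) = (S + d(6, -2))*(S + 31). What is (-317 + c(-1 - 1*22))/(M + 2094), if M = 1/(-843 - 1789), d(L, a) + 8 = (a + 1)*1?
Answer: -1508136/5511407 ≈ -0.27364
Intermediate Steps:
d(L, a) = -7 + a (d(L, a) = -8 + (a + 1)*1 = -8 + (1 + a)*1 = -8 + (1 + a) = -7 + a)
c(S) = (-9 + S)*(31 + S) (c(S) = (S + (-7 - 2))*(S + 31) = (S - 9)*(31 + S) = (-9 + S)*(31 + S))
M = -1/2632 (M = 1/(-2632) = -1/2632 ≈ -0.00037994)
(-317 + c(-1 - 1*22))/(M + 2094) = (-317 + (-279 + (-1 - 1*22)**2 + 22*(-1 - 1*22)))/(-1/2632 + 2094) = (-317 + (-279 + (-1 - 22)**2 + 22*(-1 - 22)))/(5511407/2632) = (-317 + (-279 + (-23)**2 + 22*(-23)))*(2632/5511407) = (-317 + (-279 + 529 - 506))*(2632/5511407) = (-317 - 256)*(2632/5511407) = -573*2632/5511407 = -1508136/5511407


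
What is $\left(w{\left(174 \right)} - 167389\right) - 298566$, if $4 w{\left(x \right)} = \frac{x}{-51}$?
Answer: $- \frac{15842499}{34} \approx -4.6596 \cdot 10^{5}$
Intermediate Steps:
$w{\left(x \right)} = - \frac{x}{204}$ ($w{\left(x \right)} = \frac{x \frac{1}{-51}}{4} = \frac{x \left(- \frac{1}{51}\right)}{4} = \frac{\left(- \frac{1}{51}\right) x}{4} = - \frac{x}{204}$)
$\left(w{\left(174 \right)} - 167389\right) - 298566 = \left(\left(- \frac{1}{204}\right) 174 - 167389\right) - 298566 = \left(- \frac{29}{34} - 167389\right) - 298566 = - \frac{5691255}{34} - 298566 = - \frac{15842499}{34}$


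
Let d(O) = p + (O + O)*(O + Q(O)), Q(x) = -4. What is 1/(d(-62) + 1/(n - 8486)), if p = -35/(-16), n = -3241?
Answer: 187632/1535990717 ≈ 0.00012216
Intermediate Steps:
p = 35/16 (p = -35*(-1/16) = 35/16 ≈ 2.1875)
d(O) = 35/16 + 2*O*(-4 + O) (d(O) = 35/16 + (O + O)*(O - 4) = 35/16 + (2*O)*(-4 + O) = 35/16 + 2*O*(-4 + O))
1/(d(-62) + 1/(n - 8486)) = 1/((35/16 - 8*(-62) + 2*(-62)²) + 1/(-3241 - 8486)) = 1/((35/16 + 496 + 2*3844) + 1/(-11727)) = 1/((35/16 + 496 + 7688) - 1/11727) = 1/(130979/16 - 1/11727) = 1/(1535990717/187632) = 187632/1535990717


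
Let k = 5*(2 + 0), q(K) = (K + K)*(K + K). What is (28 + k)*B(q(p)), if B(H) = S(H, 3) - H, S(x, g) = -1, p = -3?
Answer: -1406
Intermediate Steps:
q(K) = 4*K**2 (q(K) = (2*K)*(2*K) = 4*K**2)
k = 10 (k = 5*2 = 10)
B(H) = -1 - H
(28 + k)*B(q(p)) = (28 + 10)*(-1 - 4*(-3)**2) = 38*(-1 - 4*9) = 38*(-1 - 1*36) = 38*(-1 - 36) = 38*(-37) = -1406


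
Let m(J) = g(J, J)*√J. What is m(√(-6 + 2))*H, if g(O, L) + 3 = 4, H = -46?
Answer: -46 - 46*I ≈ -46.0 - 46.0*I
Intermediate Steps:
g(O, L) = 1 (g(O, L) = -3 + 4 = 1)
m(J) = √J (m(J) = 1*√J = √J)
m(√(-6 + 2))*H = √(√(-6 + 2))*(-46) = √(√(-4))*(-46) = √(2*I)*(-46) = (1 + I)*(-46) = -46 - 46*I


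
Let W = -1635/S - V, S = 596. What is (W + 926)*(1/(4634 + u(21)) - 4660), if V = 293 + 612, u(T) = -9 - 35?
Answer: -8619927797/101320 ≈ -85076.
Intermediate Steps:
u(T) = -44
V = 905
W = -541015/596 (W = -1635/596 - 1*905 = -1635*1/596 - 905 = -1635/596 - 905 = -541015/596 ≈ -907.74)
(W + 926)*(1/(4634 + u(21)) - 4660) = (-541015/596 + 926)*(1/(4634 - 44) - 4660) = 10881*(1/4590 - 4660)/596 = (10881/596)*(-21389399/4590) = -8619927797/101320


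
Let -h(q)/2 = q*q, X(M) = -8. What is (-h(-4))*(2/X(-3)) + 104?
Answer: 96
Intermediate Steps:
h(q) = -2*q² (h(q) = -2*q*q = -2*q²)
(-h(-4))*(2/X(-3)) + 104 = (-(-2)*(-4)²)*(2/(-8)) + 104 = (-(-2)*16)*(2*(-⅛)) + 104 = -1*(-32)*(-¼) + 104 = 32*(-¼) + 104 = -8 + 104 = 96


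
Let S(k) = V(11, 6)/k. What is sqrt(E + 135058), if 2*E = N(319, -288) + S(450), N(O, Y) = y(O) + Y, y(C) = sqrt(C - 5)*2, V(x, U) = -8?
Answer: sqrt(30355648 + 225*sqrt(314))/15 ≈ 367.33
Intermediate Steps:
y(C) = 2*sqrt(-5 + C) (y(C) = sqrt(-5 + C)*2 = 2*sqrt(-5 + C))
S(k) = -8/k
N(O, Y) = Y + 2*sqrt(-5 + O) (N(O, Y) = 2*sqrt(-5 + O) + Y = Y + 2*sqrt(-5 + O))
E = -32402/225 + sqrt(314) (E = ((-288 + 2*sqrt(-5 + 319)) - 8/450)/2 = ((-288 + 2*sqrt(314)) - 8*1/450)/2 = ((-288 + 2*sqrt(314)) - 4/225)/2 = (-64804/225 + 2*sqrt(314))/2 = -32402/225 + sqrt(314) ≈ -126.29)
sqrt(E + 135058) = sqrt((-32402/225 + sqrt(314)) + 135058) = sqrt(30355648/225 + sqrt(314))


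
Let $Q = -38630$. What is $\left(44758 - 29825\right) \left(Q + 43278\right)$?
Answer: $69408584$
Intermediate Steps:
$\left(44758 - 29825\right) \left(Q + 43278\right) = \left(44758 - 29825\right) \left(-38630 + 43278\right) = 14933 \cdot 4648 = 69408584$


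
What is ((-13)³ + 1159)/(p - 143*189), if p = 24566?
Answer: 1038/2461 ≈ 0.42178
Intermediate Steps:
((-13)³ + 1159)/(p - 143*189) = ((-13)³ + 1159)/(24566 - 143*189) = (-2197 + 1159)/(24566 - 27027) = -1038/(-2461) = -1038*(-1/2461) = 1038/2461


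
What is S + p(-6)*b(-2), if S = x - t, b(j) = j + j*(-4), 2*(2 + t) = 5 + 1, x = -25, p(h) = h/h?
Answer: -20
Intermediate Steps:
p(h) = 1
t = 1 (t = -2 + (5 + 1)/2 = -2 + (1/2)*6 = -2 + 3 = 1)
b(j) = -3*j (b(j) = j - 4*j = -3*j)
S = -26 (S = -25 - 1*1 = -25 - 1 = -26)
S + p(-6)*b(-2) = -26 + 1*(-3*(-2)) = -26 + 1*6 = -26 + 6 = -20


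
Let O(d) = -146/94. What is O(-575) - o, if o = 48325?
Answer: -2271348/47 ≈ -48327.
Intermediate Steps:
O(d) = -73/47 (O(d) = -146*1/94 = -73/47)
O(-575) - o = -73/47 - 1*48325 = -73/47 - 48325 = -2271348/47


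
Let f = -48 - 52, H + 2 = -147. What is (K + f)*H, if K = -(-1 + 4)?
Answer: 15347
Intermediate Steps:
H = -149 (H = -2 - 147 = -149)
f = -100
K = -3 (K = -1*3 = -3)
(K + f)*H = (-3 - 100)*(-149) = -103*(-149) = 15347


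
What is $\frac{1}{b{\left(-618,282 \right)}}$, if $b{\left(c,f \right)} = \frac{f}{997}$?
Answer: $\frac{997}{282} \approx 3.5355$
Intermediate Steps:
$b{\left(c,f \right)} = \frac{f}{997}$ ($b{\left(c,f \right)} = f \frac{1}{997} = \frac{f}{997}$)
$\frac{1}{b{\left(-618,282 \right)}} = \frac{1}{\frac{1}{997} \cdot 282} = \frac{1}{\frac{282}{997}} = \frac{997}{282}$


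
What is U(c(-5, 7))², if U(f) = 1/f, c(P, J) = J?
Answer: 1/49 ≈ 0.020408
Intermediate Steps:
U(c(-5, 7))² = (1/7)² = (⅐)² = 1/49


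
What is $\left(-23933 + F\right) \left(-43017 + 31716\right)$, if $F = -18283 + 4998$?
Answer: $420600618$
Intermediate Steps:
$F = -13285$
$\left(-23933 + F\right) \left(-43017 + 31716\right) = \left(-23933 - 13285\right) \left(-43017 + 31716\right) = \left(-37218\right) \left(-11301\right) = 420600618$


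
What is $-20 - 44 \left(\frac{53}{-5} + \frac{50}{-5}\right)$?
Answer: $\frac{4432}{5} \approx 886.4$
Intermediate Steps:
$-20 - 44 \left(\frac{53}{-5} + \frac{50}{-5}\right) = -20 - 44 \left(53 \left(- \frac{1}{5}\right) + 50 \left(- \frac{1}{5}\right)\right) = -20 - 44 \left(- \frac{53}{5} - 10\right) = -20 - - \frac{4532}{5} = -20 + \frac{4532}{5} = \frac{4432}{5}$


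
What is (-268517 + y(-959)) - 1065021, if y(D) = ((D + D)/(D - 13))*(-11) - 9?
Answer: -648114391/486 ≈ -1.3336e+6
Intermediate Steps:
y(D) = -9 - 22*D/(-13 + D) (y(D) = ((2*D)/(-13 + D))*(-11) - 9 = (2*D/(-13 + D))*(-11) - 9 = -22*D/(-13 + D) - 9 = -9 - 22*D/(-13 + D))
(-268517 + y(-959)) - 1065021 = (-268517 + (117 - 31*(-959))/(-13 - 959)) - 1065021 = (-268517 + (117 + 29729)/(-972)) - 1065021 = (-268517 - 1/972*29846) - 1065021 = (-268517 - 14923/486) - 1065021 = -130514185/486 - 1065021 = -648114391/486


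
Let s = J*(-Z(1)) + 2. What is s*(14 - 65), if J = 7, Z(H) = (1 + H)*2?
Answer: 1326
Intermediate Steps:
Z(H) = 2 + 2*H
s = -26 (s = 7*(-(2 + 2*1)) + 2 = 7*(-(2 + 2)) + 2 = 7*(-1*4) + 2 = 7*(-4) + 2 = -28 + 2 = -26)
s*(14 - 65) = -26*(14 - 65) = -26*(-51) = 1326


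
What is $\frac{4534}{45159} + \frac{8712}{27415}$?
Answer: $\frac{517724818}{1238033985} \approx 0.41818$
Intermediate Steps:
$\frac{4534}{45159} + \frac{8712}{27415} = \frac{517724818}{1238033985}$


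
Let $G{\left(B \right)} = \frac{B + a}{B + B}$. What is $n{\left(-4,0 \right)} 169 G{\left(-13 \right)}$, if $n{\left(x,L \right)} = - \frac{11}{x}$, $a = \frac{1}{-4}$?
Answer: $\frac{7579}{32} \approx 236.84$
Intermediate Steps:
$a = - \frac{1}{4} \approx -0.25$
$G{\left(B \right)} = \frac{- \frac{1}{4} + B}{2 B}$ ($G{\left(B \right)} = \frac{B - \frac{1}{4}}{B + B} = \frac{- \frac{1}{4} + B}{2 B}$)
$n{\left(-4,0 \right)} 169 G{\left(-13 \right)} = - \frac{11}{-4} \cdot 169 \frac{-1 + 4 \left(-13\right)}{8 \left(-13\right)} = \left(-11\right) \left(- \frac{1}{4}\right) 169 \cdot \frac{1}{8} \left(- \frac{1}{13}\right) \left(-1 - 52\right) = \frac{11}{4} \cdot 169 \cdot \frac{1}{8} \left(- \frac{1}{13}\right) \left(-53\right) = \frac{1859}{4} \cdot \frac{53}{104} = \frac{7579}{32}$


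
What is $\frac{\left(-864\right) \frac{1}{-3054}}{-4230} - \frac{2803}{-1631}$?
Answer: $\frac{335267797}{195092065} \approx 1.7185$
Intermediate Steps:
$\frac{\left(-864\right) \frac{1}{-3054}}{-4230} - \frac{2803}{-1631} = \left(-864\right) \left(- \frac{1}{3054}\right) \left(- \frac{1}{4230}\right) - - \frac{2803}{1631} = \frac{144}{509} \left(- \frac{1}{4230}\right) + \frac{2803}{1631} = - \frac{8}{119615} + \frac{2803}{1631} = \frac{335267797}{195092065}$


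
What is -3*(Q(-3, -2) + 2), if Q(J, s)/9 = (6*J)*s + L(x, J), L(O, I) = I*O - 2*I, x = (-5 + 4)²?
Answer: -1059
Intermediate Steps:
x = 1 (x = (-1)² = 1)
L(O, I) = -2*I + I*O
Q(J, s) = -9*J + 54*J*s (Q(J, s) = 9*((6*J)*s + J*(-2 + 1)) = 9*(6*J*s + J*(-1)) = 9*(6*J*s - J) = 9*(-J + 6*J*s) = -9*J + 54*J*s)
-3*(Q(-3, -2) + 2) = -3*(9*(-3)*(-1 + 6*(-2)) + 2) = -3*(9*(-3)*(-1 - 12) + 2) = -3*(9*(-3)*(-13) + 2) = -3*(351 + 2) = -3*353 = -1059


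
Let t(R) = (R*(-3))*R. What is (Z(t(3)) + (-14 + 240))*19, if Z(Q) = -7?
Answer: 4161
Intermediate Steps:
t(R) = -3*R**2 (t(R) = (-3*R)*R = -3*R**2)
(Z(t(3)) + (-14 + 240))*19 = (-7 + (-14 + 240))*19 = (-7 + 226)*19 = 219*19 = 4161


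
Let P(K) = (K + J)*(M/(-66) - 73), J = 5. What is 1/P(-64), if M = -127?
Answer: 66/276769 ≈ 0.00023847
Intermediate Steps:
P(K) = -23455/66 - 4691*K/66 (P(K) = (K + 5)*(-127/(-66) - 73) = (5 + K)*(-127*(-1/66) - 73) = (5 + K)*(127/66 - 73) = (5 + K)*(-4691/66) = -23455/66 - 4691*K/66)
1/P(-64) = 1/(-23455/66 - 4691/66*(-64)) = 1/(-23455/66 + 150112/33) = 1/(276769/66) = 66/276769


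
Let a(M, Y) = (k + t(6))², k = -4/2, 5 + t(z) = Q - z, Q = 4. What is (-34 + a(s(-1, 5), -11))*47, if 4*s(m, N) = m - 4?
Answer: 2209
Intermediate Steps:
s(m, N) = -1 + m/4 (s(m, N) = (m - 4)/4 = (-4 + m)/4 = -1 + m/4)
t(z) = -1 - z (t(z) = -5 + (4 - z) = -1 - z)
k = -2 (k = -4*½ = -2)
a(M, Y) = 81 (a(M, Y) = (-2 + (-1 - 1*6))² = (-2 + (-1 - 6))² = (-2 - 7)² = (-9)² = 81)
(-34 + a(s(-1, 5), -11))*47 = (-34 + 81)*47 = 47*47 = 2209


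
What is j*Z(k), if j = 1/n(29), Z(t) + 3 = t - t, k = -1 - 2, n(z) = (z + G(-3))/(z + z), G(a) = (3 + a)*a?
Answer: -6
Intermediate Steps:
G(a) = a*(3 + a)
n(z) = ½ (n(z) = (z - 3*(3 - 3))/(z + z) = (z - 3*0)/((2*z)) = (z + 0)*(1/(2*z)) = z*(1/(2*z)) = ½)
k = -3
Z(t) = -3 (Z(t) = -3 + (t - t) = -3 + 0 = -3)
j = 2 (j = 1/(½) = 2)
j*Z(k) = 2*(-3) = -6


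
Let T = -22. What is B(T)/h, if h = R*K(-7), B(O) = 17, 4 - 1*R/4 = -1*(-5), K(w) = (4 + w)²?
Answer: -17/36 ≈ -0.47222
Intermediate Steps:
R = -4 (R = 16 - (-4)*(-5) = 16 - 4*5 = 16 - 20 = -4)
h = -36 (h = -4*(4 - 7)² = -4*(-3)² = -4*9 = -36)
B(T)/h = 17/(-36) = 17*(-1/36) = -17/36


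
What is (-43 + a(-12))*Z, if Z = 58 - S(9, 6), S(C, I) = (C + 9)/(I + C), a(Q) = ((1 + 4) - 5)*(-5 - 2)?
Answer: -12212/5 ≈ -2442.4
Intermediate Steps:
a(Q) = 0 (a(Q) = (5 - 5)*(-7) = 0*(-7) = 0)
S(C, I) = (9 + C)/(C + I)
Z = 284/5 (Z = 58 - (9 + 9)/(9 + 6) = 58 - 18/15 = 58 - 1*6/5 = 58 - 6/5 = 284/5 ≈ 56.800)
(-43 + a(-12))*Z = (-43 + 0)*(284/5) = -43*284/5 = -12212/5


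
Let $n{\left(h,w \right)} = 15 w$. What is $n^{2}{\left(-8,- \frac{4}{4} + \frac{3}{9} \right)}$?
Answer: $100$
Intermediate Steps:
$n^{2}{\left(-8,- \frac{4}{4} + \frac{3}{9} \right)} = \left(15 \left(- \frac{4}{4} + \frac{3}{9}\right)\right)^{2} = \left(15 \left(\left(-4\right) \frac{1}{4} + 3 \cdot \frac{1}{9}\right)\right)^{2} = \left(15 \left(-1 + \frac{1}{3}\right)\right)^{2} = \left(15 \left(- \frac{2}{3}\right)\right)^{2} = \left(-10\right)^{2} = 100$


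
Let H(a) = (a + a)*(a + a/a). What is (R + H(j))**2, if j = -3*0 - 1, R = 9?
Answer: 81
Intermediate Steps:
j = -1 (j = 0 - 1 = -1)
H(a) = 2*a*(1 + a) (H(a) = (2*a)*(a + 1) = (2*a)*(1 + a) = 2*a*(1 + a))
(R + H(j))**2 = (9 + 2*(-1)*(1 - 1))**2 = (9 + 2*(-1)*0)**2 = (9 + 0)**2 = 9**2 = 81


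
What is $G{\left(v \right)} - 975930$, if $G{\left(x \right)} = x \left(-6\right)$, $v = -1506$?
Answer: $-966894$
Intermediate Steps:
$G{\left(x \right)} = - 6 x$
$G{\left(v \right)} - 975930 = \left(-6\right) \left(-1506\right) - 975930 = 9036 - 975930 = -966894$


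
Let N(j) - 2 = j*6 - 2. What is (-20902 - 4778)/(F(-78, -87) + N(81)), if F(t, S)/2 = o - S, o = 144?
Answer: -2140/79 ≈ -27.089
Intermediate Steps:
F(t, S) = 288 - 2*S (F(t, S) = 2*(144 - S) = 288 - 2*S)
N(j) = 6*j (N(j) = 2 + (j*6 - 2) = 2 + (6*j - 2) = 2 + (-2 + 6*j) = 6*j)
(-20902 - 4778)/(F(-78, -87) + N(81)) = (-20902 - 4778)/((288 - 2*(-87)) + 6*81) = -25680/((288 + 174) + 486) = -25680/(462 + 486) = -25680/948 = -25680*1/948 = -2140/79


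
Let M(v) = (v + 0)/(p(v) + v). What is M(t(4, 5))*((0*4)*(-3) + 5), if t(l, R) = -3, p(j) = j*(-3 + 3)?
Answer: 5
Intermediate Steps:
p(j) = 0 (p(j) = j*0 = 0)
M(v) = 1 (M(v) = (v + 0)/(0 + v) = v/v = 1)
M(t(4, 5))*((0*4)*(-3) + 5) = 1*((0*4)*(-3) + 5) = 1*(0*(-3) + 5) = 1*(0 + 5) = 1*5 = 5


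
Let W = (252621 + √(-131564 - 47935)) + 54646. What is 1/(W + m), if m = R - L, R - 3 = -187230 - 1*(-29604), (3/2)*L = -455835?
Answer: 151178/68564422885 - I*√179499/205693268655 ≈ 2.2049e-6 - 2.0597e-9*I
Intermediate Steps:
L = -303890 (L = (⅔)*(-455835) = -303890)
R = -157623 (R = 3 + (-187230 - 1*(-29604)) = 3 + (-187230 + 29604) = 3 - 157626 = -157623)
W = 307267 + I*√179499 (W = (252621 + √(-179499)) + 54646 = (252621 + I*√179499) + 54646 = 307267 + I*√179499 ≈ 3.0727e+5 + 423.67*I)
m = 146267 (m = -157623 - 1*(-303890) = -157623 + 303890 = 146267)
1/(W + m) = 1/((307267 + I*√179499) + 146267) = 1/(453534 + I*√179499)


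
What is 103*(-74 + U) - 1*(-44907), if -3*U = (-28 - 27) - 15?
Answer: 119065/3 ≈ 39688.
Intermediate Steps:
U = 70/3 (U = -((-28 - 27) - 15)/3 = -(-55 - 15)/3 = -⅓*(-70) = 70/3 ≈ 23.333)
103*(-74 + U) - 1*(-44907) = 103*(-74 + 70/3) - 1*(-44907) = 103*(-152/3) + 44907 = -15656/3 + 44907 = 119065/3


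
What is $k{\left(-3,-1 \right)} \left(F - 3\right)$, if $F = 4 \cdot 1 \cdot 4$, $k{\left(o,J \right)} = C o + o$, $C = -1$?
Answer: $0$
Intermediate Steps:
$k{\left(o,J \right)} = 0$ ($k{\left(o,J \right)} = - o + o = 0$)
$F = 16$ ($F = 4 \cdot 4 = 16$)
$k{\left(-3,-1 \right)} \left(F - 3\right) = 0 \left(16 - 3\right) = 0 \cdot 13 = 0$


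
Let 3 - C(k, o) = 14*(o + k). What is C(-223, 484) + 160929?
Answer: 157278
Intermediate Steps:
C(k, o) = 3 - 14*k - 14*o (C(k, o) = 3 - 14*(o + k) = 3 - 14*(k + o) = 3 - (14*k + 14*o) = 3 + (-14*k - 14*o) = 3 - 14*k - 14*o)
C(-223, 484) + 160929 = (3 - 14*(-223) - 14*484) + 160929 = (3 + 3122 - 6776) + 160929 = -3651 + 160929 = 157278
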